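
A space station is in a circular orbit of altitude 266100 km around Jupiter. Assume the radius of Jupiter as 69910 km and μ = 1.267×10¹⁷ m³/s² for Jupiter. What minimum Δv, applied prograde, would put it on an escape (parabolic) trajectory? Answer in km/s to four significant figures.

r = 69910 + 266100 = 336010 km = 3.3601×10⁸ m.
Circular speed v_c = √(μ/r) = 19420 m/s.
Escape speed v_esc = √(2μ/r) = √2 × v_c = 27460 m/s.
Δv = v_esc − v_c = 8043 m/s = 8.043 km/s.

Δv ≈ 8.043 km/s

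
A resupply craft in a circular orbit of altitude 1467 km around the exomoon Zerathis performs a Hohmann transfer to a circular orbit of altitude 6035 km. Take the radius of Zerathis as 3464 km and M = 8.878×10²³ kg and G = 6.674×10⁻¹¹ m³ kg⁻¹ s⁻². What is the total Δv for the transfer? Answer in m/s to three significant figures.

μ = GM = 6.674×10⁻¹¹ × 8.878×10²³ = 5.925×10¹³ m³/s².
r₁ = 3464 + 1467 = 4931.0 km = 4.9310×10⁶ m.
r₂ = 3464 + 6035 = 9499.0 km = 9.4990×10⁶ m.
Transfer ellipse a_t = (r₁ + r₂)/2 = 7.215×10⁶ m.
At r₁: circular v_c1 = √(μ/r₁) = 3466 m/s; transfer-periapsis v_p = √[μ(2/r₁ − 1/a_t)] = 3977 m/s.
Δv₁ = v_p − v_c1 = 511.0 m/s.
At r₂: circular v_c2 = √(μ/r₂) = 2498 m/s; transfer-apoapsis v_a = √[μ(2/r₂ − 1/a_t)] = 2065 m/s.
Δv₂ = v_c2 − v_a = 432.8 m/s.
Total Δv = Δv₁ + Δv₂ = 943.8 m/s.

Δv_total ≈ 944 m/s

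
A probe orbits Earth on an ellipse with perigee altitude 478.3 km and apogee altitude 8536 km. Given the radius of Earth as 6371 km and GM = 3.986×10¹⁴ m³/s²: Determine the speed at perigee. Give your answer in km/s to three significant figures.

r_p = 6371 + 478.3 = 6849.3 km = 6.8493×10⁶ m.
r_a = 6371 + 8536 = 14907 km = 1.4907×10⁷ m.
Semi-major axis a = (r_p + r_a)/2 = 10878 km = 1.088×10⁷ m.
Vis-viva: v² = μ(2/r − 1/a) = 3.986×10¹⁴ × (2.920×10⁻⁷ − 9.193×10⁻⁸) = 7.975×10⁷ m²/s².
v = 8930 m/s = 8.930 km/s.

v ≈ 8.93 km/s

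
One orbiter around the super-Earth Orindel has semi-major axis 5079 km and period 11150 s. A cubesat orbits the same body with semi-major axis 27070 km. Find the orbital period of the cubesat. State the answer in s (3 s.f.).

T₂ ≈ 1.37×10⁵ s

Kepler's third law: T² ∝ a³, so T₂ = T₁ (a₂/a₁)^(3/2).
a₂/a₁ = 5.330, (a₂/a₁)^(3/2) = 12.30.
T₂ = 11150 × 12.30 = 1.372×10⁵ s.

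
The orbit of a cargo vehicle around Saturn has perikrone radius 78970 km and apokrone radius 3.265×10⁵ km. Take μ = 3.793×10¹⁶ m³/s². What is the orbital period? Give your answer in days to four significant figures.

T ≈ 1.078 days

Semi-major axis a = (r_p + r_a)/2 = (78970 + 3.2650×10⁵)/2 = 2.0274×10⁵ km = 2.027×10⁸ m.
By Kepler's third law T = 2π√(a³/μ) = 2π × 1.482×10⁴ = 9.313×10⁴ s.
= 1.078 days.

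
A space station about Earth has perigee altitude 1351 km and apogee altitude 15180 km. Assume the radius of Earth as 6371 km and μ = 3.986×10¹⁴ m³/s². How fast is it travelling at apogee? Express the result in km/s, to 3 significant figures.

v ≈ 3.12 km/s

r_p = 6371 + 1351 = 7722.0 km = 7.7220×10⁶ m.
r_a = 6371 + 15180 = 21551 km = 2.1551×10⁷ m.
Semi-major axis a = (r_p + r_a)/2 = 14636 km = 1.464×10⁷ m.
Vis-viva: v² = μ(2/r − 1/a) = 3.986×10¹⁴ × (9.280×10⁻⁸ − 6.832×10⁻⁸) = 9.758×10⁶ m²/s².
v = 3124 m/s = 3.124 km/s.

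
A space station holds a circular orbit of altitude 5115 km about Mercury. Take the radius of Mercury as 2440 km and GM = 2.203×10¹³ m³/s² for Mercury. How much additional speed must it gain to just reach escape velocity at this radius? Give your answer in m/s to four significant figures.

Δv ≈ 707.3 m/s

r = 2440 + 5115 = 7555.0 km = 7.5550×10⁶ m.
Circular speed v_c = √(μ/r) = 1708 m/s.
Escape speed v_esc = √(2μ/r) = √2 × v_c = 2415 m/s.
Δv = v_esc − v_c = 707.3 m/s.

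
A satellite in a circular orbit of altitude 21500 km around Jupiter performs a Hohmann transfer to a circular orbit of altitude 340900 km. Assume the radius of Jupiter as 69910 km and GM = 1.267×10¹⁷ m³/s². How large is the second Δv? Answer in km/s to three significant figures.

r₁ = 69910 + 21500 = 91410 km = 9.1410×10⁷ m.
r₂ = 69910 + 340900 = 410810 km = 4.1081×10⁸ m.
Transfer ellipse a_t = (r₁ + r₂)/2 = 2.511×10⁸ m.
At r₁: circular v_c1 = √(μ/r₁) = 37230 m/s; transfer-perijove v_p = √[μ(2/r₁ − 1/a_t)] = 47620 m/s.
At r₂: circular v_c2 = √(μ/r₂) = 17560 m/s; transfer-apojove v_a = √[μ(2/r₂ − 1/a_t)] = 10600 m/s.
Δv₂ = v_c2 − v_a = 6966 m/s.
= 6.966 km/s.

Δv ≈ 6.97 km/s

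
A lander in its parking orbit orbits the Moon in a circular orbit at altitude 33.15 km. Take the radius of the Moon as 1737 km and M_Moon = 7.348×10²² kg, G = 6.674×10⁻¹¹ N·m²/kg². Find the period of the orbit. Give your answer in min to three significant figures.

T ≈ 111 min

μ = GM = 6.674×10⁻¹¹ × 7.348×10²² = 4.904×10¹² m³/s².
r = 1737 + 33.15 = 1770.2 km = 1.7702×10⁶ m.
Kepler's third law: T = 2π√(r³/μ) = 2π√((1.770×10⁶)³ / 4.904×10¹²).
r³/μ = 1.131×10⁶ s², so T = 2π × 1.063×10³ = 6.682×10³ s.
Converting: 6.682×10³ s ÷ 60.00 = 111.4 min.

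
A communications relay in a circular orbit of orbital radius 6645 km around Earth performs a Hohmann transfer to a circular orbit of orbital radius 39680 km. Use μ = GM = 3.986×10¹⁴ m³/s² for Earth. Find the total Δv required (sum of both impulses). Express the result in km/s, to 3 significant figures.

Δv_total ≈ 3.86 km/s

r₁ = 6645 km = 6.645×10⁶ m.
r₂ = 39680 km = 3.968×10⁷ m.
Transfer ellipse a_t = (r₁ + r₂)/2 = 2.316×10⁷ m.
At r₁: circular v_c1 = √(μ/r₁) = 7745 m/s; transfer-perigee v_p = √[μ(2/r₁ − 1/a_t)] = 10140 m/s.
Δv₁ = v_p − v_c1 = 2392 m/s.
At r₂: circular v_c2 = √(μ/r₂) = 3169 m/s; transfer-apogee v_a = √[μ(2/r₂ − 1/a_t)] = 1698 m/s.
Δv₂ = v_c2 − v_a = 1472 m/s.
Total Δv = Δv₁ + Δv₂ = 3864 m/s = 3.864 km/s.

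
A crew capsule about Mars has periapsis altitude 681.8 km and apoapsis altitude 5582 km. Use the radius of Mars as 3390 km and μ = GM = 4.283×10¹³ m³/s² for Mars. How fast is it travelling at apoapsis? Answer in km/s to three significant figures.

v ≈ 1.73 km/s

r_p = 3390 + 681.8 = 4071.8 km = 4.0718×10⁶ m.
r_a = 3390 + 5582 = 8972.0 km = 8.9720×10⁶ m.
Semi-major axis a = (r_p + r_a)/2 = 6521.9 km = 6.522×10⁶ m.
Vis-viva: v² = μ(2/r − 1/a) = 4.283×10¹³ × (2.229×10⁻⁷ − 1.533×10⁻⁷) = 2.980×10⁶ m²/s².
v = 1726 m/s = 1.726 km/s.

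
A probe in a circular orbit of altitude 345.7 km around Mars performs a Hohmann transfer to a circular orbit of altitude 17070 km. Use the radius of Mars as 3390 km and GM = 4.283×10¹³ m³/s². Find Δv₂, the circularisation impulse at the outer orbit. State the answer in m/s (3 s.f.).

Δv ≈ 643 m/s

r₁ = 3390 + 345.7 = 3735.7 km = 3.7357×10⁶ m.
r₂ = 3390 + 17070 = 20460 km = 2.0460×10⁷ m.
Transfer ellipse a_t = (r₁ + r₂)/2 = 1.210×10⁷ m.
At r₁: circular v_c1 = √(μ/r₁) = 3386 m/s; transfer-periapsis v_p = √[μ(2/r₁ − 1/a_t)] = 4403 m/s.
At r₂: circular v_c2 = √(μ/r₂) = 1447 m/s; transfer-apoapsis v_a = √[μ(2/r₂ − 1/a_t)] = 804.0 m/s.
Δv₂ = v_c2 − v_a = 642.8 m/s.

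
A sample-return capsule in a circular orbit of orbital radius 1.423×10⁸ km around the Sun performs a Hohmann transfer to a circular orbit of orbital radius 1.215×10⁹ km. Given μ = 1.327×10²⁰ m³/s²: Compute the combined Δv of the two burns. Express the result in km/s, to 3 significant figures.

Δv_total ≈ 16.0 km/s

r₁ = 1.423×10⁸ km = 1.423×10¹¹ m.
r₂ = 1.215×10⁹ km = 1.215×10¹² m.
Transfer ellipse a_t = (r₁ + r₂)/2 = 6.786×10¹¹ m.
At r₁: circular v_c1 = √(μ/r₁) = 30540 m/s; transfer-perihelion v_p = √[μ(2/r₁ − 1/a_t)] = 40860 m/s.
Δv₁ = v_p − v_c1 = 10320 m/s.
At r₂: circular v_c2 = √(μ/r₂) = 10450 m/s; transfer-aphelion v_a = √[μ(2/r₂ − 1/a_t)] = 4785 m/s.
Δv₂ = v_c2 − v_a = 5665 m/s.
Total Δv = Δv₁ + Δv₂ = 15990 m/s = 15.99 km/s.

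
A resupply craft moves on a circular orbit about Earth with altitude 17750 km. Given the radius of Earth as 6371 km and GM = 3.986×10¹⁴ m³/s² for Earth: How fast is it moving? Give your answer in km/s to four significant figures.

r = 6371 + 17750 = 24121 km = 2.4121×10⁷ m.
For a circular orbit v = √(μ/r) = √(3.986×10¹⁴ / 2.412×10⁷) = √(1.653×10⁷) = 4065 m/s.
That is 4.065 km/s.

v ≈ 4.065 km/s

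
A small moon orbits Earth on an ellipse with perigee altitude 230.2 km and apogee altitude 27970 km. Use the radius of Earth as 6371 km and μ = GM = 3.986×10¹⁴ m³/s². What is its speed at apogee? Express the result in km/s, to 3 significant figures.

v ≈ 1.93 km/s

r_p = 6371 + 230.2 = 6601.2 km = 6.6012×10⁶ m.
r_a = 6371 + 27970 = 34341 km = 3.4341×10⁷ m.
Semi-major axis a = (r_p + r_a)/2 = 20471 km = 2.047×10⁷ m.
Vis-viva: v² = μ(2/r − 1/a) = 3.986×10¹⁴ × (5.824×10⁻⁸ − 4.885×10⁻⁸) = 3.743×10⁶ m²/s².
v = 1935 m/s = 1.935 km/s.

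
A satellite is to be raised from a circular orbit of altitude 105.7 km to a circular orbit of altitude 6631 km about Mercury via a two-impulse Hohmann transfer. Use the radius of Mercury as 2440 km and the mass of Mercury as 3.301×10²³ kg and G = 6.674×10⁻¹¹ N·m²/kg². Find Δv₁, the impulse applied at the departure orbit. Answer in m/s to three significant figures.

Δv ≈ 735 m/s

μ = GM = 6.674×10⁻¹¹ × 3.301×10²³ = 2.203×10¹³ m³/s².
r₁ = 2440 + 105.7 = 2545.7 km = 2.5457×10⁶ m.
r₂ = 2440 + 6631 = 9071.0 km = 9.0710×10⁶ m.
Transfer ellipse a_t = (r₁ + r₂)/2 = 5.808×10⁶ m.
At r₁: circular v_c1 = √(μ/r₁) = 2942 m/s; transfer-periherm v_p = √[μ(2/r₁ − 1/a_t)] = 3676 m/s.
Δv₁ = v_p − v_c1 = 734.5 m/s.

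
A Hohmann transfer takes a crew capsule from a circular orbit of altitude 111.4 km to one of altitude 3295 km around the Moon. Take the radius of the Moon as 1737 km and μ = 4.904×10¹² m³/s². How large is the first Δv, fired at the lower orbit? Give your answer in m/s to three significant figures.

Δv ≈ 341 m/s

r₁ = 1737 + 111.4 = 1848.4 km = 1.8484×10⁶ m.
r₂ = 1737 + 3295 = 5032.0 km = 5.0320×10⁶ m.
Transfer ellipse a_t = (r₁ + r₂)/2 = 3.440×10⁶ m.
At r₁: circular v_c1 = √(μ/r₁) = 1629 m/s; transfer-perilune v_p = √[μ(2/r₁ − 1/a_t)] = 1970 m/s.
Δv₁ = v_p − v_c1 = 341.1 m/s.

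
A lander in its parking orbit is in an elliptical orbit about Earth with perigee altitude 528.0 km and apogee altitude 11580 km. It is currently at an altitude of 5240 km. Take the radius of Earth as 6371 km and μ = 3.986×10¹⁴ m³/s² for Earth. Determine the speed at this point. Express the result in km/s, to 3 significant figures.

r_p = 6371 + 528.0 = 6899.0 km = 6.8990×10⁶ m.
r_a = 6371 + 11580 = 17951 km = 1.7951×10⁷ m.
r = 6371 + 5240 = 11611 km = 1.161×10⁷ m.
Semi-major axis a = (r_p + r_a)/2 = 12425 km = 1.242×10⁷ m.
Vis-viva: v² = μ(2/r − 1/a) = 3.986×10¹⁴ × (1.723×10⁻⁷ − 8.048×10⁻⁸) = 3.658×10⁷ m²/s².
v = 6048 m/s = 6.048 km/s.

v ≈ 6.05 km/s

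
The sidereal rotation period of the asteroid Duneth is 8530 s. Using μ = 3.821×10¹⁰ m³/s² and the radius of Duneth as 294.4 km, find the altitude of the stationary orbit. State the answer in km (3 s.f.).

h_sync ≈ 119 km

A synchronous orbit has period T, so by Kepler's third law a = (μT²/4π²)^(1/3).
μT²/4π² = 3.821×10¹⁰ × (8.530×10³)² / 39.48 = 7.042×10¹⁶ m³.
a = 4.130×10⁵ m = 412.96 km.
Altitude h = a − R = 412.96 − 294.4 = 118.56 km.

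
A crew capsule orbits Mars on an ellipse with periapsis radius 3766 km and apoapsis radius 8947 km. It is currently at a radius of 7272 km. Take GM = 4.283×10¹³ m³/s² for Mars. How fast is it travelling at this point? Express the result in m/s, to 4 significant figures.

v ≈ 2245 m/s

Semi-major axis a = (r_p + r_a)/2 = 6356.5 km = 6.356×10⁶ m.
Vis-viva: v² = μ(2/r − 1/a) = 4.283×10¹³ × (2.750×10⁻⁷ − 1.573×10⁻⁷) = 5.041×10⁶ m²/s².
v = 2245 m/s.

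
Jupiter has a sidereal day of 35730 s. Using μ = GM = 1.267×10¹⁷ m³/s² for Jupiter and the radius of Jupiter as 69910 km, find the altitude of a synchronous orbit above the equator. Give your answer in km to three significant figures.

A synchronous orbit has period T, so by Kepler's third law a = (μT²/4π²)^(1/3).
μT²/4π² = 1.267×10¹⁷ × (3.573×10⁴)² / 39.48 = 4.097×10²⁴ m³.
a = 1.600×10⁸ m = 1.6002×10⁵ km.
Altitude h = a − R = 1.6002×10⁵ − 69910 = 90105 km.

h_sync ≈ 90100 km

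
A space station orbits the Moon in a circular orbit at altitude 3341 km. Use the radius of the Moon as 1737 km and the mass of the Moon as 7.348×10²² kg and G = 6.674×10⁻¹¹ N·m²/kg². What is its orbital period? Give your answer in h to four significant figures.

T ≈ 9.019 h

μ = GM = 6.674×10⁻¹¹ × 7.348×10²² = 4.904×10¹² m³/s².
r = 1737 + 3341 = 5078.0 km = 5.0780×10⁶ m.
Kepler's third law: T = 2π√(r³/μ) = 2π√((5.078×10⁶)³ / 4.904×10¹²).
r³/μ = 2.670×10⁷ s², so T = 2π × 5.167×10³ = 3.247×10⁴ s.
Converting: 3.247×10⁴ s ÷ 3600 = 9.019 h.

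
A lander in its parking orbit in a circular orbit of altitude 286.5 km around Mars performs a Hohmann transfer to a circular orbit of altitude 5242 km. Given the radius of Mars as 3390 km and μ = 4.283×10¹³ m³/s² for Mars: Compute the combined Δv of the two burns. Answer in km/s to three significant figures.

r₁ = 3390 + 286.5 = 3676.5 km = 3.6765×10⁶ m.
r₂ = 3390 + 5242 = 8632.0 km = 8.6320×10⁶ m.
Transfer ellipse a_t = (r₁ + r₂)/2 = 6.154×10⁶ m.
At r₁: circular v_c1 = √(μ/r₁) = 3413 m/s; transfer-periapsis v_p = √[μ(2/r₁ − 1/a_t)] = 4042 m/s.
Δv₁ = v_p − v_c1 = 629.1 m/s.
At r₂: circular v_c2 = √(μ/r₂) = 2228 m/s; transfer-apoapsis v_a = √[μ(2/r₂ − 1/a_t)] = 1722 m/s.
Δv₂ = v_c2 − v_a = 505.8 m/s.
Total Δv = Δv₁ + Δv₂ = 1135 m/s = 1.135 km/s.

Δv_total ≈ 1.13 km/s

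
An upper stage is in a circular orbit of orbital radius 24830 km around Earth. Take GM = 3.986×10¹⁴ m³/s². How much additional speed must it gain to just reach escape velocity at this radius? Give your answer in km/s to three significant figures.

r = 24830 km = 2.483×10⁷ m.
Circular speed v_c = √(μ/r) = 4007 m/s.
Escape speed v_esc = √(2μ/r) = √2 × v_c = 5666 m/s.
Δv = v_esc − v_c = 1660 m/s = 1.660 km/s.

Δv ≈ 1.66 km/s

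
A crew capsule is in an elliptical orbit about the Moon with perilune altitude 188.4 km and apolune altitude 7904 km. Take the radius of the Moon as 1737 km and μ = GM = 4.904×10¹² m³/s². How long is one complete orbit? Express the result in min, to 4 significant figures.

r_p = 1737 + 188.4 = 1925.4 km = 1.9254×10⁶ m.
r_a = 1737 + 7904 = 9641.0 km = 9.6410×10⁶ m.
Semi-major axis a = (r_p + r_a)/2 = (1925.4 + 9641.0)/2 = 5783.2 km = 5.783×10⁶ m.
By Kepler's third law T = 2π√(a³/μ) = 2π × 6.280×10³ = 3.946×10⁴ s.
= 657.7 min.

T ≈ 657.7 min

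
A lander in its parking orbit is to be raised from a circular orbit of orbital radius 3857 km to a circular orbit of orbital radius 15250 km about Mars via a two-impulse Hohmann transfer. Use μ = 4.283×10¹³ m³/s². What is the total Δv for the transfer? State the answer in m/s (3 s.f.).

r₁ = 3857 km = 3.857×10⁶ m.
r₂ = 15250 km = 1.525×10⁷ m.
Transfer ellipse a_t = (r₁ + r₂)/2 = 9.554×10⁶ m.
At r₁: circular v_c1 = √(μ/r₁) = 3332 m/s; transfer-periapsis v_p = √[μ(2/r₁ − 1/a_t)] = 4210 m/s.
Δv₁ = v_p − v_c1 = 877.9 m/s.
At r₂: circular v_c2 = √(μ/r₂) = 1676 m/s; transfer-apoapsis v_a = √[μ(2/r₂ − 1/a_t)] = 1065 m/s.
Δv₂ = v_c2 − v_a = 611.0 m/s.
Total Δv = Δv₁ + Δv₂ = 1489 m/s.

Δv_total ≈ 1490 m/s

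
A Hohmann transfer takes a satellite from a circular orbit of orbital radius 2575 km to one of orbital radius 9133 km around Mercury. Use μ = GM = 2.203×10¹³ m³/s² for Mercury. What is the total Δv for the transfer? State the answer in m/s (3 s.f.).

r₁ = 2575 km = 2.575×10⁶ m.
r₂ = 9133 km = 9.133×10⁶ m.
Transfer ellipse a_t = (r₁ + r₂)/2 = 5.854×10⁶ m.
At r₁: circular v_c1 = √(μ/r₁) = 2925 m/s; transfer-periherm v_p = √[μ(2/r₁ − 1/a_t)] = 3653 m/s.
Δv₁ = v_p − v_c1 = 728.5 m/s.
At r₂: circular v_c2 = √(μ/r₂) = 1553 m/s; transfer-apoherm v_a = √[μ(2/r₂ − 1/a_t)] = 1030 m/s.
Δv₂ = v_c2 − v_a = 523.0 m/s.
Total Δv = Δv₁ + Δv₂ = 1252 m/s.

Δv_total ≈ 1250 m/s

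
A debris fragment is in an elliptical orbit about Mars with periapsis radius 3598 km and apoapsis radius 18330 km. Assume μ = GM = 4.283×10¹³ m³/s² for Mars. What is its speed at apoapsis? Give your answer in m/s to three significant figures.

v ≈ 876 m/s

Semi-major axis a = (r_p + r_a)/2 = 10964 km = 1.096×10⁷ m.
Vis-viva: v² = μ(2/r − 1/a) = 4.283×10¹³ × (1.091×10⁻⁷ − 9.121×10⁻⁸) = 7.668×10⁵ m²/s².
v = 875.7 m/s.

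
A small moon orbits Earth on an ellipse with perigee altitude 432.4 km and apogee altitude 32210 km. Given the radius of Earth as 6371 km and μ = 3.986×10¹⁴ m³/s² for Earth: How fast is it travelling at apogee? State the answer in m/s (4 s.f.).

r_p = 6371 + 432.4 = 6803.4 km = 6.8034×10⁶ m.
r_a = 6371 + 32210 = 38581 km = 3.8581×10⁷ m.
Semi-major axis a = (r_p + r_a)/2 = 22692 km = 2.269×10⁷ m.
Vis-viva: v² = μ(2/r − 1/a) = 3.986×10¹⁴ × (5.184×10⁻⁸ − 4.407×10⁻⁸) = 3.098×10⁶ m²/s².
v = 1760 m/s.

v ≈ 1760 m/s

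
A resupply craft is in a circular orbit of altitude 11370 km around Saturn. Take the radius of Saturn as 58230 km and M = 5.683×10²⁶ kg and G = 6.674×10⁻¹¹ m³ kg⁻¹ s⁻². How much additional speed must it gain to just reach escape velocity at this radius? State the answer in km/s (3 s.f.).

μ = GM = 6.674×10⁻¹¹ × 5.683×10²⁶ = 3.793×10¹⁶ m³/s².
r = 58230 + 11370 = 69600 km = 6.9600×10⁷ m.
Circular speed v_c = √(μ/r) = 23340 m/s.
Escape speed v_esc = √(2μ/r) = √2 × v_c = 33010 m/s.
Δv = v_esc − v_c = 9669 m/s = 9.669 km/s.

Δv ≈ 9.67 km/s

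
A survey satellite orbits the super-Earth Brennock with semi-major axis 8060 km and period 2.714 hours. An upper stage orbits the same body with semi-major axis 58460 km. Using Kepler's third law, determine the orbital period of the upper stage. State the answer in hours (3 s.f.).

T₂ ≈ 53.0 hours

Kepler's third law: T² ∝ a³, so T₂ = T₁ (a₂/a₁)^(3/2).
a₂/a₁ = 7.253, (a₂/a₁)^(3/2) = 19.53.
T₂ = 2.714 × 19.53 = 53.01 hours.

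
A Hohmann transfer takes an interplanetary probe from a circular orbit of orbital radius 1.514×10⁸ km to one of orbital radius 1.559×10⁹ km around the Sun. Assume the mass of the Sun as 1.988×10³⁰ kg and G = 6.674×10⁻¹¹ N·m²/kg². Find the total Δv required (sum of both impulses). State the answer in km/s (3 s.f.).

Δv_total ≈ 15.7 km/s

μ = GM = 6.674×10⁻¹¹ × 1.988×10³⁰ = 1.327×10²⁰ m³/s².
r₁ = 1.514×10⁸ km = 1.514×10¹¹ m.
r₂ = 1.559×10⁹ km = 1.559×10¹² m.
Transfer ellipse a_t = (r₁ + r₂)/2 = 8.552×10¹¹ m.
At r₁: circular v_c1 = √(μ/r₁) = 29600 m/s; transfer-perihelion v_p = √[μ(2/r₁ − 1/a_t)] = 39970 m/s.
Δv₁ = v_p − v_c1 = 10370 m/s.
At r₂: circular v_c2 = √(μ/r₂) = 9225 m/s; transfer-aphelion v_a = √[μ(2/r₂ − 1/a_t)] = 3882 m/s.
Δv₂ = v_c2 − v_a = 5344 m/s.
Total Δv = Δv₁ + Δv₂ = 15710 m/s = 15.71 km/s.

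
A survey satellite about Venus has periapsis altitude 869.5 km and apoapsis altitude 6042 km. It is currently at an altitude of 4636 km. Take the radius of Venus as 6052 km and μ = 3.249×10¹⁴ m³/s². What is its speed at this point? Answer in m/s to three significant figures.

v ≈ 5160 m/s

r_p = 6052 + 869.5 = 6921.5 km = 6.9215×10⁶ m.
r_a = 6052 + 6042 = 12094 km = 1.2094×10⁷ m.
r = 6052 + 4636 = 10688 km = 1.069×10⁷ m.
Semi-major axis a = (r_p + r_a)/2 = 9507.8 km = 9.508×10⁶ m.
Vis-viva: v² = μ(2/r − 1/a) = 3.249×10¹⁴ × (1.871×10⁻⁷ − 1.052×10⁻⁷) = 2.663×10⁷ m²/s².
v = 5160 m/s.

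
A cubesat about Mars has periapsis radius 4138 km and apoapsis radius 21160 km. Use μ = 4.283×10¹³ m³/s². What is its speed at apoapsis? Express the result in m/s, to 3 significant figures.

v ≈ 814 m/s

Semi-major axis a = (r_p + r_a)/2 = 12649 km = 1.265×10⁷ m.
Vis-viva: v² = μ(2/r − 1/a) = 4.283×10¹³ × (9.452×10⁻⁸ − 7.906×10⁻⁸) = 6.622×10⁵ m²/s².
v = 813.7 m/s.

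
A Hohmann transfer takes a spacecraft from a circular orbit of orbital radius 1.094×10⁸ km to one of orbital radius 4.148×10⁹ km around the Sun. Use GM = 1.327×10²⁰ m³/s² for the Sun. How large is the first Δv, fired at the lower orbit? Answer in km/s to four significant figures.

Δv ≈ 13.79 km/s

r₁ = 1.094×10⁸ km = 1.094×10¹¹ m.
r₂ = 4.148×10⁹ km = 4.148×10¹² m.
Transfer ellipse a_t = (r₁ + r₂)/2 = 2.129×10¹² m.
At r₁: circular v_c1 = √(μ/r₁) = 34830 m/s; transfer-perihelion v_p = √[μ(2/r₁ − 1/a_t)] = 48620 m/s.
Δv₁ = v_p − v_c1 = 13790 m/s.
= 13.79 km/s.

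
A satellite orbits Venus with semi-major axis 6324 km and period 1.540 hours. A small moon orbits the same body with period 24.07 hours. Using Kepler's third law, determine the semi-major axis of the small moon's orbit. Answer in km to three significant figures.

Kepler's third law: a³ ∝ T², so a₂ = a₁ (T₂/T₁)^(2/3).
T₂/T₁ = 15.63, (T₂/T₁)^(2/3) = 6.251.
a₂ = 6324 × 6.251 = 39530 km.

a₂ ≈ 39500 km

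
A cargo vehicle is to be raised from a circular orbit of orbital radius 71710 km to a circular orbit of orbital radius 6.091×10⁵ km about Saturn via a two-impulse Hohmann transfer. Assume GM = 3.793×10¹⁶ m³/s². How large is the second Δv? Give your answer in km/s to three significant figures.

Δv ≈ 4.27 km/s

r₁ = 71710 km = 7.171×10⁷ m.
r₂ = 6.091×10⁵ km = 6.091×10⁸ m.
Transfer ellipse a_t = (r₁ + r₂)/2 = 3.404×10⁸ m.
At r₁: circular v_c1 = √(μ/r₁) = 23000 m/s; transfer-perikrone v_p = √[μ(2/r₁ − 1/a_t)] = 30760 m/s.
At r₂: circular v_c2 = √(μ/r₂) = 7891 m/s; transfer-apokrone v_a = √[μ(2/r₂ − 1/a_t)] = 3622 m/s.
Δv₂ = v_c2 − v_a = 4269 m/s.
= 4.269 km/s.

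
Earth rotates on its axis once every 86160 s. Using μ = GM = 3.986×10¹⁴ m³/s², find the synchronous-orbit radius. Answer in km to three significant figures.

A synchronous orbit has period T, so by Kepler's third law a = (μT²/4π²)^(1/3).
μT²/4π² = 3.986×10¹⁴ × (8.616×10⁴)² / 39.48 = 7.495×10²² m³.
a = 4.216×10⁷ m = 42163 km.

r_sync ≈ 42200 km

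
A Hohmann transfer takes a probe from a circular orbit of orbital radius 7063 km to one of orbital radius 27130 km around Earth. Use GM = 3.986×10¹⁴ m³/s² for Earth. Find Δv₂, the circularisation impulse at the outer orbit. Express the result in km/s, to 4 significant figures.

r₁ = 7063 km = 7.063×10⁶ m.
r₂ = 27130 km = 2.713×10⁷ m.
Transfer ellipse a_t = (r₁ + r₂)/2 = 1.710×10⁷ m.
At r₁: circular v_c1 = √(μ/r₁) = 7512 m/s; transfer-perigee v_p = √[μ(2/r₁ − 1/a_t)] = 9463 m/s.
At r₂: circular v_c2 = √(μ/r₂) = 3833 m/s; transfer-apogee v_a = √[μ(2/r₂ − 1/a_t)] = 2464 m/s.
Δv₂ = v_c2 − v_a = 1369 m/s.
= 1.369 km/s.

Δv ≈ 1.369 km/s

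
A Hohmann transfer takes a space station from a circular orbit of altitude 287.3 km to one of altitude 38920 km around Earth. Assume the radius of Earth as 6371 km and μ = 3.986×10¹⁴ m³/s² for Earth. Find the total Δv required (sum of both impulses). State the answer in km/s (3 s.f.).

r₁ = 6371 + 287.3 = 6658.3 km = 6.6583×10⁶ m.
r₂ = 6371 + 38920 = 45291 km = 4.5291×10⁷ m.
Transfer ellipse a_t = (r₁ + r₂)/2 = 2.597×10⁷ m.
At r₁: circular v_c1 = √(μ/r₁) = 7737 m/s; transfer-perigee v_p = √[μ(2/r₁ − 1/a_t)] = 10220 m/s.
Δv₁ = v_p − v_c1 = 2480 m/s.
At r₂: circular v_c2 = √(μ/r₂) = 2967 m/s; transfer-apogee v_a = √[μ(2/r₂ − 1/a_t)] = 1502 m/s.
Δv₂ = v_c2 − v_a = 1465 m/s.
Total Δv = Δv₁ + Δv₂ = 3944 m/s = 3.944 km/s.

Δv_total ≈ 3.94 km/s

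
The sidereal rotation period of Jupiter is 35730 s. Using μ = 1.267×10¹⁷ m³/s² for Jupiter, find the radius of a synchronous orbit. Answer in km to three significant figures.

A synchronous orbit has period T, so by Kepler's third law a = (μT²/4π²)^(1/3).
μT²/4π² = 1.267×10¹⁷ × (3.573×10⁴)² / 39.48 = 4.097×10²⁴ m³.
a = 1.600×10⁸ m = 1.6002×10⁵ km.

r_sync ≈ 1.60×10⁵ km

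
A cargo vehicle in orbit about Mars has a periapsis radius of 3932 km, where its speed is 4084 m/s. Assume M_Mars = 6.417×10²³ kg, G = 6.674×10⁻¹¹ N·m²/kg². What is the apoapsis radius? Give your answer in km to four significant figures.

μ = GM = 6.674×10⁻¹¹ × 6.417×10²³ = 4.283×10¹³ m³/s².
r_p = 3.932×10⁶ m.
Specific energy ε = v²/2 − μ/r = -2.552×10⁶ J/kg, so a = −μ/(2ε) = 8.390×10⁶ m.
The apsides satisfy r_p + r_a = 2a, so the apoapsis radius is 2a − r_p = 1.285×10⁷ m = 12847 km.

apoapsis radius ≈ 12850 km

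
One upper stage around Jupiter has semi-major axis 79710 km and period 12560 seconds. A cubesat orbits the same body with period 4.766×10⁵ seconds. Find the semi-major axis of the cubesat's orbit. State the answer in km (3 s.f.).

Kepler's third law: a³ ∝ T², so a₂ = a₁ (T₂/T₁)^(2/3).
T₂/T₁ = 37.95, (T₂/T₁)^(2/3) = 11.29.
a₂ = 79710 × 11.29 = 9.001×10⁵ km.

a₂ ≈ 9.00×10⁵ km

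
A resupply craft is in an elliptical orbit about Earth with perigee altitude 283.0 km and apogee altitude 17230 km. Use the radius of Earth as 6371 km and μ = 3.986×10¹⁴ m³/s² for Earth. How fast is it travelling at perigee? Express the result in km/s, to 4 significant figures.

r_p = 6371 + 283.0 = 6654.0 km = 6.6540×10⁶ m.
r_a = 6371 + 17230 = 23601 km = 2.3601×10⁷ m.
Semi-major axis a = (r_p + r_a)/2 = 15128 km = 1.513×10⁷ m.
Vis-viva: v² = μ(2/r − 1/a) = 3.986×10¹⁴ × (3.006×10⁻⁷ − 6.610×10⁻⁸) = 9.346×10⁷ m²/s².
v = 9667 m/s = 9.667 km/s.

v ≈ 9.667 km/s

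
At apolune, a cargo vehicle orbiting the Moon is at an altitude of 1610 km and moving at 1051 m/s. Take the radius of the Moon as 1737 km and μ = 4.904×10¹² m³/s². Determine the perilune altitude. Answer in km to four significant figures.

perilune altitude ≈ 287.9 km

r_a = 1737 + 1610 = 3347.0 km = 3.347×10⁶ m.
Specific energy ε = v²/2 − μ/r = -9.129×10⁵ J/kg, so a = −μ/(2ε) = 2.686×10⁶ m.
The apsides satisfy r_p + r_a = 2a, so the perilune radius is 2a − r_a = 2.025×10⁶ m = 2024.9 km.
Perilune altitude = 2024.9 − 1737 = 287.94 km.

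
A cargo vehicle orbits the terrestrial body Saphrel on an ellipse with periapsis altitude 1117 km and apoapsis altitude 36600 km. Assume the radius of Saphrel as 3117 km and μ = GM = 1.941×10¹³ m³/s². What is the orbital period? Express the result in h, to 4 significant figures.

r_p = 3117 + 1117 = 4234.0 km = 4.2340×10⁶ m.
r_a = 3117 + 36600 = 39717 km = 3.9717×10⁷ m.
Semi-major axis a = (r_p + r_a)/2 = (4234.0 + 39717)/2 = 21976 km = 2.198×10⁷ m.
By Kepler's third law T = 2π√(a³/μ) = 2π × 2.338×10⁴ = 1.469×10⁵ s.
= 40.81 h.

T ≈ 40.81 h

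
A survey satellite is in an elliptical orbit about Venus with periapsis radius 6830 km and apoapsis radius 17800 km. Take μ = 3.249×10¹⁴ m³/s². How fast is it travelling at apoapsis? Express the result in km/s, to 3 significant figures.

v ≈ 3.18 km/s

Semi-major axis a = (r_p + r_a)/2 = 12315 km = 1.232×10⁷ m.
Vis-viva: v² = μ(2/r − 1/a) = 3.249×10¹⁴ × (1.124×10⁻⁷ − 8.120×10⁻⁸) = 1.012×10⁷ m²/s².
v = 3182 m/s = 3.182 km/s.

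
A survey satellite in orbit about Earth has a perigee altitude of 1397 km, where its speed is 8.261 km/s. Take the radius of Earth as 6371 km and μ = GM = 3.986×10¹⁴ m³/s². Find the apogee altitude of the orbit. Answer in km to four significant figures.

r_p = 6371 + 1397 = 7768.0 km = 7.768×10⁶ m.
Specific energy ε = v²/2 − μ/r = -1.719×10⁷ J/kg, so a = −μ/(2ε) = 1.159×10⁷ m.
The apsides satisfy r_p + r_a = 2a, so the apogee radius is 2a − r_p = 1.542×10⁷ m = 15419 km.
Apogee altitude = 15419 − 6371 = 9047.5 km.

apogee altitude ≈ 9048 km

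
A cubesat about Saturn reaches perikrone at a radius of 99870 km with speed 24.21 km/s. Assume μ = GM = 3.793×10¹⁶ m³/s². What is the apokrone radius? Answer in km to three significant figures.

apokrone radius ≈ 3.37×10⁵ km

r_p = 9.987×10⁷ m.
Specific energy ε = v²/2 − μ/r = -8.673×10⁷ J/kg, so a = −μ/(2ε) = 2.187×10⁸ m.
The apsides satisfy r_p + r_a = 2a, so the apokrone radius is 2a − r_p = 3.375×10⁸ m = 3.3746×10⁵ km.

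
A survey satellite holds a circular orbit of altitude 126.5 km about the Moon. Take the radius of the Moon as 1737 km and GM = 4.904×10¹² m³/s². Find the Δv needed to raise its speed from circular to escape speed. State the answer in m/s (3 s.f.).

Δv ≈ 672 m/s

r = 1737 + 126.5 = 1863.5 km = 1.8635×10⁶ m.
Circular speed v_c = √(μ/r) = 1622 m/s.
Escape speed v_esc = √(2μ/r) = √2 × v_c = 2294 m/s.
Δv = v_esc − v_c = 671.9 m/s.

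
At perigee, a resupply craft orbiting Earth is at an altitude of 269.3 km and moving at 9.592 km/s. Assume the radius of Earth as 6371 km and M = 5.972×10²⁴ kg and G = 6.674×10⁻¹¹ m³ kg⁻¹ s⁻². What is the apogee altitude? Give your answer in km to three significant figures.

apogee altitude ≈ 15400 km

μ = GM = 6.674×10⁻¹¹ × 5.972×10²⁴ = 3.986×10¹⁴ m³/s².
r_p = 6371 + 269.3 = 6640.3 km = 6.640×10⁶ m.
Specific energy ε = v²/2 − μ/r = -1.402×10⁷ J/kg, so a = −μ/(2ε) = 1.421×10⁷ m.
The apsides satisfy r_p + r_a = 2a, so the apogee radius is 2a − r_p = 2.179×10⁷ m = 21789 km.
Apogee altitude = 21789 − 6371 = 15418 km.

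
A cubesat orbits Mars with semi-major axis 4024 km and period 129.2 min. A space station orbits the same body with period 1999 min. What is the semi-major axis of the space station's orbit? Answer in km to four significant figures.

a₂ ≈ 24990 km

Kepler's third law: a³ ∝ T², so a₂ = a₁ (T₂/T₁)^(2/3).
T₂/T₁ = 15.47, (T₂/T₁)^(2/3) = 6.209.
a₂ = 4024 × 6.209 = 24990 km.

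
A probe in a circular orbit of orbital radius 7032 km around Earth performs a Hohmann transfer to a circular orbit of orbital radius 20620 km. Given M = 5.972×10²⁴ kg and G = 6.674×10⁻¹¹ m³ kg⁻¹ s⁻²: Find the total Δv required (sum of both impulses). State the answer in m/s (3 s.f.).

Δv_total ≈ 2930 m/s

μ = GM = 6.674×10⁻¹¹ × 5.972×10²⁴ = 3.986×10¹⁴ m³/s².
r₁ = 7032 km = 7.032×10⁶ m.
r₂ = 20620 km = 2.062×10⁷ m.
Transfer ellipse a_t = (r₁ + r₂)/2 = 1.383×10⁷ m.
At r₁: circular v_c1 = √(μ/r₁) = 7529 m/s; transfer-perigee v_p = √[μ(2/r₁ − 1/a_t)] = 9194 m/s.
Δv₁ = v_p − v_c1 = 1666 m/s.
At r₂: circular v_c2 = √(μ/r₂) = 4397 m/s; transfer-apogee v_a = √[μ(2/r₂ − 1/a_t)] = 3135 m/s.
Δv₂ = v_c2 − v_a = 1261 m/s.
Total Δv = Δv₁ + Δv₂ = 2927 m/s.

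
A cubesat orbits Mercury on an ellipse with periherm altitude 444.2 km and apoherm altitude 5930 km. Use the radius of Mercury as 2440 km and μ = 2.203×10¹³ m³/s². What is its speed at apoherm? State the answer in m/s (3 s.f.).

r_p = 2440 + 444.2 = 2884.2 km = 2.8842×10⁶ m.
r_a = 2440 + 5930 = 8370.0 km = 8.3700×10⁶ m.
Semi-major axis a = (r_p + r_a)/2 = 5627.1 km = 5.627×10⁶ m.
Vis-viva: v² = μ(2/r − 1/a) = 2.203×10¹³ × (2.389×10⁻⁷ − 1.777×10⁻⁷) = 1.349×10⁶ m²/s².
v = 1161 m/s.

v ≈ 1160 m/s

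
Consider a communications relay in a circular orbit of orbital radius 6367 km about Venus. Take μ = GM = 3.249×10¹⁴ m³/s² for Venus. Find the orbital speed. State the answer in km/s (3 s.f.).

r = 6367 km = 6.367×10⁶ m.
For a circular orbit v = √(μ/r) = √(3.249×10¹⁴ / 6.367×10⁶) = √(5.103×10⁷) = 7143 m/s.
That is 7.143 km/s.

v ≈ 7.14 km/s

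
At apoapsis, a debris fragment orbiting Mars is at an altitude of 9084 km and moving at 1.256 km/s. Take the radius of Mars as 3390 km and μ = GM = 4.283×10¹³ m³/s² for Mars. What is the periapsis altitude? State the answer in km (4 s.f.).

r_a = 3390 + 9084 = 12474 km = 1.247×10⁷ m.
Specific energy ε = v²/2 − μ/r = -2.645×10⁶ J/kg, so a = −μ/(2ε) = 8.097×10⁶ m.
The apsides satisfy r_p + r_a = 2a, so the periapsis radius is 2a − r_a = 3.720×10⁶ m = 3720.2 km.
Periapsis altitude = 3720.2 − 3390 = 330.20 km.

periapsis altitude ≈ 330.2 km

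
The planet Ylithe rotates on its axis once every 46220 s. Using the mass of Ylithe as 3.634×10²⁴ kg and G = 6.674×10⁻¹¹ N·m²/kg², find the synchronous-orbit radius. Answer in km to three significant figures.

μ = GM = 6.674×10⁻¹¹ × 3.634×10²⁴ = 2.425×10¹⁴ m³/s².
A synchronous orbit has period T, so by Kepler's third law a = (μT²/4π²)^(1/3).
μT²/4π² = 2.425×10¹⁴ × (4.622×10⁴)² / 39.48 = 1.312×10²² m³.
a = 2.359×10⁷ m = 23588 km.

r_sync ≈ 23600 km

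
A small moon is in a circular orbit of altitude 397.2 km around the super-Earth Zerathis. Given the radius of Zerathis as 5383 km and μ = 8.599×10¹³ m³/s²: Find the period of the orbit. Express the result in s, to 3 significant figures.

r = 5383 + 397.2 = 5780.2 km = 5.7802×10⁶ m.
Kepler's third law: T = 2π√(r³/μ) = 2π√((5.780×10⁶)³ / 8.599×10¹³).
r³/μ = 2.246×10⁶ s², so T = 2π × 1.499×10³ = 9.416×10³ s.

T ≈ 9420 s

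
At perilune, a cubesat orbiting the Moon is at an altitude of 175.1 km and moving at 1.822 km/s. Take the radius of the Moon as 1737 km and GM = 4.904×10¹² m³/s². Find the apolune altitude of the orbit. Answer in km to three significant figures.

r_p = 1737 + 175.1 = 1912.1 km = 1.912×10⁶ m.
Specific energy ε = v²/2 − μ/r = -9.049×10⁵ J/kg, so a = −μ/(2ε) = 2.710×10⁶ m.
The apsides satisfy r_p + r_a = 2a, so the apolune radius is 2a − r_p = 3.507×10⁶ m = 3507.4 km.
Apolune altitude = 3507.4 − 1737 = 1770.4 km.

apolune altitude ≈ 1770 km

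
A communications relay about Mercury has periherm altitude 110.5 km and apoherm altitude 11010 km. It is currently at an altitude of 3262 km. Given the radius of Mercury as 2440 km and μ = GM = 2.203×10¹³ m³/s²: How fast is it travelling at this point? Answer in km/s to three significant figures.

v ≈ 2.23 km/s

r_p = 2440 + 110.5 = 2550.5 km = 2.5505×10⁶ m.
r_a = 2440 + 11010 = 13450 km = 1.3450×10⁷ m.
r = 2440 + 3262 = 5702.0 km = 5.702×10⁶ m.
Semi-major axis a = (r_p + r_a)/2 = 8000.2 km = 8.000×10⁶ m.
Vis-viva: v² = μ(2/r − 1/a) = 2.203×10¹³ × (3.508×10⁻⁷ − 1.250×10⁻⁷) = 4.973×10⁶ m²/s².
v = 2230 m/s = 2.230 km/s.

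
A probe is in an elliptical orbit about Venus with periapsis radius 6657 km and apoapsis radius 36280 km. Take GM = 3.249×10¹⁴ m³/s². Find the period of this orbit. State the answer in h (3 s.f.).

T ≈ 9.63 h

Semi-major axis a = (r_p + r_a)/2 = (6657.0 + 36280)/2 = 21468 km = 2.147×10⁷ m.
By Kepler's third law T = 2π√(a³/μ) = 2π × 5.519×10³ = 3.467×10⁴ s.
= 9.632 h.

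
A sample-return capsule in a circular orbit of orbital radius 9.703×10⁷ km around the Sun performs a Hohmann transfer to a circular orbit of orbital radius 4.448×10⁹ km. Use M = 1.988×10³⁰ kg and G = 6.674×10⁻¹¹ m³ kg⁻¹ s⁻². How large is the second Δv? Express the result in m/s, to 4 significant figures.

μ = GM = 6.674×10⁻¹¹ × 1.988×10³⁰ = 1.327×10²⁰ m³/s².
r₁ = 9.703×10⁷ km = 9.703×10¹⁰ m.
r₂ = 4.448×10⁹ km = 4.448×10¹² m.
Transfer ellipse a_t = (r₁ + r₂)/2 = 2.273×10¹² m.
At r₁: circular v_c1 = √(μ/r₁) = 36980 m/s; transfer-perihelion v_p = √[μ(2/r₁ − 1/a_t)] = 51730 m/s.
At r₂: circular v_c2 = √(μ/r₂) = 5462 m/s; transfer-aphelion v_a = √[μ(2/r₂ − 1/a_t)] = 1129 m/s.
Δv₂ = v_c2 − v_a = 4333 m/s.

Δv ≈ 4333 m/s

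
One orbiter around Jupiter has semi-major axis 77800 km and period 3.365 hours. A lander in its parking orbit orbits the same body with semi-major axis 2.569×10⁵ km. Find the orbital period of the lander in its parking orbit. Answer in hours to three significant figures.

Kepler's third law: T² ∝ a³, so T₂ = T₁ (a₂/a₁)^(3/2).
a₂/a₁ = 3.302, (a₂/a₁)^(3/2) = 6.000.
T₂ = 3.365 × 6.000 = 20.19 hours.

T₂ ≈ 20.2 hours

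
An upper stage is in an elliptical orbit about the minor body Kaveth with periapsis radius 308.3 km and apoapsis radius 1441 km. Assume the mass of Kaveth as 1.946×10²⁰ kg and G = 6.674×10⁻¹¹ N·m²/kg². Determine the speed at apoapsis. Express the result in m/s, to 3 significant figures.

v ≈ 56.4 m/s

μ = GM = 6.674×10⁻¹¹ × 1.946×10²⁰ = 1.299×10¹⁰ m³/s².
Semi-major axis a = (r_p + r_a)/2 = 874.65 km = 8.746×10⁵ m.
Vis-viva: v² = μ(2/r − 1/a) = 1.299×10¹⁰ × (1.388×10⁻⁶ − 1.143×10⁻⁶) = 3.177×10³ m²/s².
v = 56.36 m/s.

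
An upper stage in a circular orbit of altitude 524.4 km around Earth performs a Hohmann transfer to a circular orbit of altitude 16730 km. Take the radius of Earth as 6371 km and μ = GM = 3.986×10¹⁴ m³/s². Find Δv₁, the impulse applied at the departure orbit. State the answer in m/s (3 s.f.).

Δv ≈ 1830 m/s

r₁ = 6371 + 524.4 = 6895.4 km = 6.8954×10⁶ m.
r₂ = 6371 + 16730 = 23101 km = 2.3101×10⁷ m.
Transfer ellipse a_t = (r₁ + r₂)/2 = 1.500×10⁷ m.
At r₁: circular v_c1 = √(μ/r₁) = 7603 m/s; transfer-perigee v_p = √[μ(2/r₁ − 1/a_t)] = 9436 m/s.
Δv₁ = v_p − v_c1 = 1833 m/s.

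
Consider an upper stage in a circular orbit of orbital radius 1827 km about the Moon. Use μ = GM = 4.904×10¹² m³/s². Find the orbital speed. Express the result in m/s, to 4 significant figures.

v ≈ 1638 m/s

r = 1827 km = 1.827×10⁶ m.
For a circular orbit v = √(μ/r) = √(4.904×10¹² / 1.827×10⁶) = √(2.684×10⁶) = 1638 m/s.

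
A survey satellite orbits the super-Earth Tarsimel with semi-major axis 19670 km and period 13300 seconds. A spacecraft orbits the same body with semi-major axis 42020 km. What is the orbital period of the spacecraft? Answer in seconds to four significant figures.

T₂ ≈ 41530 seconds

Kepler's third law: T² ∝ a³, so T₂ = T₁ (a₂/a₁)^(3/2).
a₂/a₁ = 2.136, (a₂/a₁)^(3/2) = 3.122.
T₂ = 13300 × 3.122 = 41530 seconds.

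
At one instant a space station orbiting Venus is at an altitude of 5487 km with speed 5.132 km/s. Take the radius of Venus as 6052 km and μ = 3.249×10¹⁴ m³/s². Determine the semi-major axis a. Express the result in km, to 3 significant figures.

a ≈ 10800 km

r = 6052 + 5487 = 11539 km = 1.154×10⁷ m.
Vis-viva rearranged: 1/a = 2/r − v²/μ = 1.733×10⁻⁷ − 8.106×10⁻⁸ = 9.226×10⁻⁸ m⁻¹.
a = 1.084×10⁷ m = 10839 km.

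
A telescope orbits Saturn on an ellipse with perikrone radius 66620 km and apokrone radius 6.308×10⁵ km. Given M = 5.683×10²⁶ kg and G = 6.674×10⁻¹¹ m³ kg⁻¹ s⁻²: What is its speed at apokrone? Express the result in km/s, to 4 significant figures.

μ = GM = 6.674×10⁻¹¹ × 5.683×10²⁶ = 3.793×10¹⁶ m³/s².
Semi-major axis a = (r_p + r_a)/2 = 3.4871×10⁵ km = 3.487×10⁸ m.
Vis-viva: v² = μ(2/r − 1/a) = 3.793×10¹⁶ × (3.171×10⁻⁹ − 2.868×10⁻⁹) = 1.149×10⁷ m²/s².
v = 3389 m/s = 3.389 km/s.

v ≈ 3.389 km/s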